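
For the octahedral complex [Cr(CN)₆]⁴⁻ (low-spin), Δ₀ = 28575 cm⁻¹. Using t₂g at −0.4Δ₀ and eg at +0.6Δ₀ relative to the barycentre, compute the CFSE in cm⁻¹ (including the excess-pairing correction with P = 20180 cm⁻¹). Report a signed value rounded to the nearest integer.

Each CN⁻ contributes -1; 6 × (-1) = -6. With overall charge -4, Cr is in the +2 oxidation state.
Cr²⁺: group 6, so d-count = 6 − 2 = 4.
Configuration: t₂g⁴ eg⁰.
The orbital stabilization is -1.6Δ₀ = -1.6 × 28575 = -45720 cm⁻¹.
Relative to high-spin t₂g³ eg¹ (0 paired), the low-spin configuration has 1 additional pair, contributing +1 × 20180 = +20180 cm⁻¹.
Combining: -45720 + 20180 = -25540 cm⁻¹.

-25540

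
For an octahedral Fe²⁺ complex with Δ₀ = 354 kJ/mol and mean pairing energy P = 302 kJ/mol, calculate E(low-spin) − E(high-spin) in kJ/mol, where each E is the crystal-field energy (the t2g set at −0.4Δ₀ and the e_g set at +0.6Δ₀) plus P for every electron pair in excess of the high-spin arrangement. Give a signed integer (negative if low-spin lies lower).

-104

Fe is in group 8, so Fe²⁺ is d⁶ (8 − 2 = 6).
High-spin: t2g^4 e_g^2, CFSE = -0.4Δ₀ = -142 kJ/mol.
For low-spin the configuration is t2g^6 e_g^0: orbital energy -2.4 × 354 = -850 kJ/mol, and 2 additional pairs relative to high-spin add 604 kJ/mol, giving -246 kJ/mol.
Thus E(LS) − E(HS) = -104 kJ/mol.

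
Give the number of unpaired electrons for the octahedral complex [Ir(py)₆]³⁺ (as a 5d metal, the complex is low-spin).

0

py is neutral, so the +3 overall charge sits on Ir: oxidation state +3.
Ir³⁺: group 9, so d-count = 9 − 3 = 6.
Configuration: t2g^6 e_g^0, giving 0 unpaired electrons.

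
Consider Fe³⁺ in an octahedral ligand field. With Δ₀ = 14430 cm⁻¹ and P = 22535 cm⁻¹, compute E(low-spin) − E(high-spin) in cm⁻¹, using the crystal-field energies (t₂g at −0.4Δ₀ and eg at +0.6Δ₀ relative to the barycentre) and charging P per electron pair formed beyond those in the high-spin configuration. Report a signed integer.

16210

Fe sits in group 8; removing 3 electrons leaves Fe³⁺ with 8 − 3 = 5 d electrons.
In the high-spin limit (t₂g³ eg²) the orbital term is 0.0Δ₀ = 0 cm⁻¹, with no excess pairing.
Low-spin: t₂g⁵ eg⁰, orbital CFSE = -2.0Δ₀ = -28860 cm⁻¹; plus 2 excess pairs × P = +45070 cm⁻¹; total 16210 cm⁻¹.
E(LS) − E(HS) = 16210 − (0) = 16210 cm⁻¹.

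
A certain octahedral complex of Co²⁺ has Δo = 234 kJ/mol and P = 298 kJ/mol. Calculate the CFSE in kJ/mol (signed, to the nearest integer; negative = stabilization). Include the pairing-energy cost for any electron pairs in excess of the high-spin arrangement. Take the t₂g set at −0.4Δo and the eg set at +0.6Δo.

-187

Group 9 minus oxidation state +2 gives a d⁷ configuration for Co²⁺.
Here Δo < P (234 < 298), so the high-spin state is favoured.
Configuration: t₂g⁵ eg².
Orbital CFSE = -0.8Δo = -0.8 × 234 = -187 kJ/mol.
High-spin has no excess pairs, so no pairing correction applies.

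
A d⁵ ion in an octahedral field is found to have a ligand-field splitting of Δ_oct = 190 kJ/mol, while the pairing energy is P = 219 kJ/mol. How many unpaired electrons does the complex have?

5

Since Δ_oct = 190 kJ/mol < P = 219 kJ/mol, the complex adopts the high-spin configuration.
That gives t₂g³ eg².
Unpaired electrons: 5.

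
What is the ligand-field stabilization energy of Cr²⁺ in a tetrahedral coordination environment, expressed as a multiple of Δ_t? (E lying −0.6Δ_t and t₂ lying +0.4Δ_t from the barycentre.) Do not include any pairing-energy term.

Cr²⁺: group 6, so d-count = 6 − 2 = 4.
With tetrahedral geometry the complex is necessarily high-spin.
Configuration: e² t₂².
CFSE = 2(-0.6Δ_t) + 2(0.4Δ_t) = -1.2Δ_t + 0.8Δ_t = -0.4Δ_t.

-0.4 Δ_t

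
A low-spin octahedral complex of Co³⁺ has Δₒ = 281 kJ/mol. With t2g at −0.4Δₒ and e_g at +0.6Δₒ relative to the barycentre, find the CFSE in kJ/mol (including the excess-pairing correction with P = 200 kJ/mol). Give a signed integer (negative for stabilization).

-274

Co sits in group 9; removing 3 electrons leaves Co³⁺ with 9 − 3 = 6 d electrons.
The d⁶ electrons fill as t2g^6 e_g^0.
Orbital CFSE = 6(-0.4) + 0(0.6) = -2.4Δₒ = -2.4 × 281 = -674 kJ/mol.
Relative to high-spin t2g^4 e_g^2 (1 paired), the low-spin configuration has 2 additional pairs, contributing +2 × 200 = +400 kJ/mol.
Overall CFSE = -674 + 400 = -274 kJ/mol.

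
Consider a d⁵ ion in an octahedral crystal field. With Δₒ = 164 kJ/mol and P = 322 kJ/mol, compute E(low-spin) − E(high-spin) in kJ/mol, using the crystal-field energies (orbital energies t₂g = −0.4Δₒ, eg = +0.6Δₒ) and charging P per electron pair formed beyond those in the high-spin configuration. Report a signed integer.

316

High-spin d⁵ fills as t₂g³ eg² with CFSE 3(−0.4) + 2(+0.6) = 0.0Δₒ = 0 kJ/mol.
Low-spin: t₂g⁵ eg⁰, orbital CFSE = -2.0Δₒ = -328 kJ/mol; plus 2 excess pairs × P = +644 kJ/mol; total 316 kJ/mol.
The difference is 316 − (0) = 316 kJ/mol, so high-spin lies lower.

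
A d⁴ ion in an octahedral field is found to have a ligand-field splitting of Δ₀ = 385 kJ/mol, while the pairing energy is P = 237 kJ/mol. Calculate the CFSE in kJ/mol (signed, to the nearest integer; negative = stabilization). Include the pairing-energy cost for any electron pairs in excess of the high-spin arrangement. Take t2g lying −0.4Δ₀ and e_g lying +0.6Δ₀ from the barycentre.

With Δ₀ > P the complex is low-spin.
Configuration: t2g^4 e_g^0.
Orbital CFSE = -1.6Δ₀ = -1.6 × 385 = -616 kJ/mol.
Excess pairs vs high-spin: 1 − 0 = 1; pairing cost = +237 kJ/mol.
Net CFSE = -616 + 237 = -379 kJ/mol.

-379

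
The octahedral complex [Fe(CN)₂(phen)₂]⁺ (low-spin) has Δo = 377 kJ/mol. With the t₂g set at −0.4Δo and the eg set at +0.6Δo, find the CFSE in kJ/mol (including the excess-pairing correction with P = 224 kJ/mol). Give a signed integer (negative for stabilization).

Ligand charges: 2×(-1) from CN⁻ and 2×(+0) from phen sum to -2; with overall charge +1, Fe is +3.
Fe sits in group 8; removing 3 electrons leaves Fe³⁺ with 8 − 3 = 5 d electrons.
Configuration: t₂g⁵ eg⁰.
The orbital stabilization is -2.0Δo = -2.0 × 377 = -754 kJ/mol.
Pairing penalty: 2 pairs vs 0 in the high-spin reference → 2 extra × P = 448 kJ/mol.
Overall CFSE = -754 + 448 = -306 kJ/mol.

-306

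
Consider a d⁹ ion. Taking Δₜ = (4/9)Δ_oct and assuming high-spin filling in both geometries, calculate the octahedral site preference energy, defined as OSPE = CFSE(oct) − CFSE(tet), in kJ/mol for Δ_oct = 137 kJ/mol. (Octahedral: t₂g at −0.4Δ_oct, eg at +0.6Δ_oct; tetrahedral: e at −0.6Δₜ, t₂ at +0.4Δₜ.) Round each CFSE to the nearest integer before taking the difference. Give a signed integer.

-58

Octahedral (high-spin): t₂g⁶ eg³, CFSE = 6(−0.4) + 3(+0.6) = -0.6Δ_oct = -0.6 × 137 = -82 kJ/mol.
In a tetrahedral site the filling is e⁴ t₂⁵: CFSE(tet) = -0.4Δₜ = -0.4 × (4/9)(137) = -24 kJ/mol.
OSPE = -82 − (-24) = -58 kJ/mol.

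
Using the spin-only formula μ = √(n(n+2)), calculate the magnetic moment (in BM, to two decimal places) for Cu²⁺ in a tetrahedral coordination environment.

1.73 BM

Cu sits in group 11; removing 2 electrons leaves Cu²⁺ with 11 − 2 = 9 d electrons.
Tetrahedral splitting is small, so the complex is high-spin.
Configuration: e⁴ t₂⁵ → 1 unpaired electron.
μ(spin-only) = √[1(1+2)] = √3 ≈ 1.73 BM.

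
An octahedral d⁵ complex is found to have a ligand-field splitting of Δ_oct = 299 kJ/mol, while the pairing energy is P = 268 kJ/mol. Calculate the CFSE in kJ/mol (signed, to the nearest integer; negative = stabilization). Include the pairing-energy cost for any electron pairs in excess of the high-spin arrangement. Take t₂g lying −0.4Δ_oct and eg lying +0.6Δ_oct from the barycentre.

-62

Δ_oct > P, so pairing is preferred: the ground state is low-spin.
That gives t₂g⁵ eg⁰.
Orbital CFSE = -2.0Δ_oct = -2.0 × 299 = -598 kJ/mol.
Excess pairs vs high-spin: 2 − 0 = 2; pairing cost = +536 kJ/mol.
Net CFSE = -598 + 536 = -62 kJ/mol.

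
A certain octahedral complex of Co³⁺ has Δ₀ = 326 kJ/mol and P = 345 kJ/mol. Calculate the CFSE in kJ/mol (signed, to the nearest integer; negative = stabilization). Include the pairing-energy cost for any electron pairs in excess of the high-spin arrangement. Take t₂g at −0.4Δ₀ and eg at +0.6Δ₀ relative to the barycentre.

-130

Co³⁺: group 9, so d-count = 9 − 3 = 6.
With Δ₀ < P the complex is high-spin.
That gives t₂g⁴ eg².
Orbital CFSE = -0.4Δ₀ = -0.4 × 326 = -130 kJ/mol.
High-spin has no excess pairs, so no pairing correction applies.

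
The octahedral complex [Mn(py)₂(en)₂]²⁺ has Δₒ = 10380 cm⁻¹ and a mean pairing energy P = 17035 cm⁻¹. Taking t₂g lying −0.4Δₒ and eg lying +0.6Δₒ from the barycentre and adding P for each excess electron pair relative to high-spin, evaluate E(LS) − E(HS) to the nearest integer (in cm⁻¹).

Ligand charges: 2×(+0) from py and 2×(+0) from en sum to +0; with overall charge +2, Mn is +2.
Mn is in group 7, so Mn²⁺ is d⁵ (7 − 2 = 5).
In the high-spin limit (t₂g³ eg²) the orbital term is 0.0Δₒ = 0 cm⁻¹, with no excess pairing.
For low-spin the configuration is t₂g⁵ eg⁰: orbital energy -2.0 × 10380 = -20760 cm⁻¹, and 2 additional pairs relative to high-spin add 34070 cm⁻¹, giving 13310 cm⁻¹.
Thus E(LS) − E(HS) = 13310 cm⁻¹.

13310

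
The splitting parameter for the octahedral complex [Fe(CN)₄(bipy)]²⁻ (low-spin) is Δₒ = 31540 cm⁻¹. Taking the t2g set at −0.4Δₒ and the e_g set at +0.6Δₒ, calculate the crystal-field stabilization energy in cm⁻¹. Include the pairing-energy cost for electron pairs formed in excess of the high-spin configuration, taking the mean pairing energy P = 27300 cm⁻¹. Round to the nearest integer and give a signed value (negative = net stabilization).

Ligand charges: 4×(-1) from CN⁻ and 1×(+0) from bipy sum to -4; with overall charge -2, Fe is +2.
Fe sits in group 8; removing 2 electrons leaves Fe²⁺ with 8 − 2 = 6 d electrons.
The d⁶ electrons fill as t2g^6 e_g^0.
The orbital stabilization is -2.4Δₒ = -2.4 × 31540 = -75696 cm⁻¹.
Pairing penalty: 3 pairs vs 1 in the high-spin reference → 2 extra × P = 54600 cm⁻¹.
Combining: -75696 + 54600 = -21096 cm⁻¹.

-21096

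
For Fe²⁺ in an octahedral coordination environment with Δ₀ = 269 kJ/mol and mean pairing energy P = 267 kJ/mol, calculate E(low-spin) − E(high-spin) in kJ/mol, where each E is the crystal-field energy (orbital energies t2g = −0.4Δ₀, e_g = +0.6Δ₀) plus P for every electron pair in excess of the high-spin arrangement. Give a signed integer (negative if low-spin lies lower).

Group 8 minus oxidation state +2 gives a d⁶ configuration for Fe²⁺.
In the high-spin limit (t2g^4 e_g^2) the orbital term is -0.4Δ₀ = -108 kJ/mol, with no excess pairing.
For low-spin the configuration is t2g^6 e_g^0: orbital energy -2.4 × 269 = -646 kJ/mol, and 2 additional pairs relative to high-spin add 534 kJ/mol, giving -112 kJ/mol.
E(LS) − E(HS) = -112 − (-108) = -4 kJ/mol.

-4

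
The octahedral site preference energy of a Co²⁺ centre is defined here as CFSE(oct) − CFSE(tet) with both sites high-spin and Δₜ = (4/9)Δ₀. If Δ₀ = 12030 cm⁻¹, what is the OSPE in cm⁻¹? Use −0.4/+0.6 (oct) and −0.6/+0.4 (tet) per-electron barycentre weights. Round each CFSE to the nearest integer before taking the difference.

-3208

Co²⁺: group 9, so d-count = 9 − 2 = 7.
Octahedral high-spin t₂g⁵ eg²: CFSE = -0.8 × 12030 = -9624 cm⁻¹.
Tetrahedral: e⁴ t₂³, CFSE = 4(−0.6) + 3(+0.4) = -1.2Δₜ = -1.2 × (4/9) × 12030 = -6416 cm⁻¹.
Subtracting, OSPE = -9624 − (-6416) = -3208 cm⁻¹.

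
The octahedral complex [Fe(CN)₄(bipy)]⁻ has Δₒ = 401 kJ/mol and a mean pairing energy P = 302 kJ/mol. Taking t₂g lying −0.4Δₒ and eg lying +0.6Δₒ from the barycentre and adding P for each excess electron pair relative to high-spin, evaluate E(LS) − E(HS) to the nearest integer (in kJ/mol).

Ligand charges: 4×(-1) from CN⁻ and 1×(+0) from bipy sum to -4; with overall charge -1, Fe is +3.
Fe³⁺: group 8, so d-count = 8 − 3 = 5.
High-spin d⁵ fills as t₂g³ eg² with CFSE 3(−0.4) + 2(+0.6) = 0.0Δₒ = 0 kJ/mol.
Low-spin t₂g⁵ eg⁰ gives -2.0Δₒ = -802 kJ/mol, but forming 2 extra pairs costs 2P = 604 kJ/mol, so E(LS) = -802 + 604 = -198 kJ/mol.
E(LS) − E(HS) = -198 − (0) = -198 kJ/mol.

-198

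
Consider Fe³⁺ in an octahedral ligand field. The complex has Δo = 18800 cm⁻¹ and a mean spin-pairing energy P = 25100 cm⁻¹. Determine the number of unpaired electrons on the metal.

5

Fe³⁺: group 8, so d-count = 8 − 3 = 5.
With Δo < P the complex is high-spin.
Configuration: t₂g³ eg².
Unpaired electrons: 5.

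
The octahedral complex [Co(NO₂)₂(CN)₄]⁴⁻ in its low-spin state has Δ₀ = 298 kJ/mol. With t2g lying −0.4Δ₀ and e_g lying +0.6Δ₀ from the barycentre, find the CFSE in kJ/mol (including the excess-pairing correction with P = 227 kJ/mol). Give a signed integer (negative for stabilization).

-309

Ligand charges: 2×(-1) from NO₂⁻ and 4×(-1) from CN⁻ sum to -6; with overall charge -4, Co is +2.
Co is in group 9, so Co²⁺ is d⁷ (9 − 2 = 7).
Configuration: t2g^6 e_g^1.
Orbital CFSE = 6(-0.4) + 1(0.6) = -1.8Δ₀ = -1.8 × 298 = -536 kJ/mol.
Pairing penalty: 3 pairs vs 2 in the high-spin reference → 1 extra × P = 227 kJ/mol.
Overall CFSE = -536 + 227 = -309 kJ/mol.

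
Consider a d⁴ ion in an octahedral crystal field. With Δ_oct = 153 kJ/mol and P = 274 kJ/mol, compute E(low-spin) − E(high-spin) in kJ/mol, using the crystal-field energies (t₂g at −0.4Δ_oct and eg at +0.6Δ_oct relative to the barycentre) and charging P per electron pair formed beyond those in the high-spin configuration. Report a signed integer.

High-spin d⁴ fills as t₂g³ eg¹ with CFSE 3(−0.4) + 1(+0.6) = -0.6Δ_oct = -92 kJ/mol.
Low-spin: t₂g⁴ eg⁰, orbital CFSE = -1.6Δ_oct = -245 kJ/mol; plus 1 excess pair × P = +274 kJ/mol; total 29 kJ/mol.
The difference is 29 − (-92) = 121 kJ/mol, so high-spin lies lower.

121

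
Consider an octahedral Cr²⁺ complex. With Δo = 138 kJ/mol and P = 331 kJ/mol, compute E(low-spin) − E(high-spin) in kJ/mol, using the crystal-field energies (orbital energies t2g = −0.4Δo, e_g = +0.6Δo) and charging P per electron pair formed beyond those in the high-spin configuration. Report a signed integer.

Group 6 minus oxidation state +2 gives a d⁴ configuration for Cr²⁺.
In the high-spin limit (t2g^3 e_g^1) the orbital term is -0.6Δo = -83 kJ/mol, with no excess pairing.
Low-spin t2g^4 e_g^0 gives -1.6Δo = -221 kJ/mol, but forming 1 extra pair costs 1P = 331 kJ/mol, so E(LS) = -221 + 331 = 110 kJ/mol.
E(LS) − E(HS) = 110 − (-83) = 193 kJ/mol.

193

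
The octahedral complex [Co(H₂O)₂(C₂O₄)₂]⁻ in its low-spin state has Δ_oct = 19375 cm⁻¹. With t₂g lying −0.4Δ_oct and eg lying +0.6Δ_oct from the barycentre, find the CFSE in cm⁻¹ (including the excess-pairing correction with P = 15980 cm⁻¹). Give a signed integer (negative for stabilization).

-14540

Ligand charges: 2×(+0) from H₂O and 2×(-2) from C₂O₄²⁻ sum to -4; with overall charge -1, Co is +3.
Group 9 minus oxidation state +3 gives a d⁶ configuration for Co³⁺.
Configuration: t₂g⁶ eg⁰.
The orbital stabilization is -2.4Δ_oct = -2.4 × 19375 = -46500 cm⁻¹.
Pairing penalty: 3 pairs vs 1 in the high-spin reference → 2 extra × P = 31960 cm⁻¹.
Net CFSE = -46500 + 31960 = -14540 cm⁻¹.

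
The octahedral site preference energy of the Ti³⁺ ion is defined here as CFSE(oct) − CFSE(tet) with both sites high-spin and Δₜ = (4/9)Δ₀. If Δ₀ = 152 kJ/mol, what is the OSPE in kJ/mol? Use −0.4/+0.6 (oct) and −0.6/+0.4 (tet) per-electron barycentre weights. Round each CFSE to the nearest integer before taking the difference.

Group 4 minus oxidation state +3 gives a d¹ configuration for Ti³⁺.
Octahedral high-spin t₂g¹ eg⁰: CFSE = -0.4 × 152 = -61 kJ/mol.
In a tetrahedral site the filling is e¹ t₂⁰: CFSE(tet) = -0.6Δₜ = -0.6 × (4/9)(152) = -41 kJ/mol.
OSPE = -61 − (-41) = -20 kJ/mol.

-20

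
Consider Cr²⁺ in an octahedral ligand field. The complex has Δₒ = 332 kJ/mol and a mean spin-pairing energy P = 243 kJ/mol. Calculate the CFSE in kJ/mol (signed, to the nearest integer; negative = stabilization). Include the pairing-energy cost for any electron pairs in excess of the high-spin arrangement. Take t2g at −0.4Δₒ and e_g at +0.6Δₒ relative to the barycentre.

-288

Group 6 minus oxidation state +2 gives a d⁴ configuration for Cr²⁺.
Since Δₒ = 332 kJ/mol > P = 243 kJ/mol, the complex adopts the low-spin configuration.
That gives t2g^4 e_g^0.
Orbital CFSE = -1.6Δₒ = -1.6 × 332 = -531 kJ/mol.
Excess pairs vs high-spin: 1 − 0 = 1; pairing cost = +243 kJ/mol.
Net CFSE = -531 + 243 = -288 kJ/mol.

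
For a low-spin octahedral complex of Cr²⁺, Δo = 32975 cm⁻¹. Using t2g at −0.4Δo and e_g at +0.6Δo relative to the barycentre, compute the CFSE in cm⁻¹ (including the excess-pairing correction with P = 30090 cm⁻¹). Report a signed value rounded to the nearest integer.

Cr is in group 6, so Cr²⁺ is d⁴ (6 − 2 = 4).
Configuration: t2g^4 e_g^0.
Orbital CFSE = 4(-0.4) + 0(0.6) = -1.6Δo = -1.6 × 32975 = -52760 cm⁻¹.
Pairing penalty: 1 pair vs 0 in the high-spin reference → 1 extra × P = 30090 cm⁻¹.
Overall CFSE = -52760 + 30090 = -22670 cm⁻¹.

-22670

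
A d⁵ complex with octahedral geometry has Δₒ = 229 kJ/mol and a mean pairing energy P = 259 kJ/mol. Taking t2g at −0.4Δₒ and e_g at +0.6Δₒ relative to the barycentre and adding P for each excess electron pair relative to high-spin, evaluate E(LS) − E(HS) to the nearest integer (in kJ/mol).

High-spin: t2g^3 e_g^2, CFSE = 0.0Δₒ = 0 kJ/mol.
Low-spin t2g^5 e_g^0 gives -2.0Δₒ = -458 kJ/mol, but forming 2 extra pairs costs 2P = 518 kJ/mol, so E(LS) = -458 + 518 = 60 kJ/mol.
The difference is 60 − (0) = 60 kJ/mol, so high-spin lies lower.

60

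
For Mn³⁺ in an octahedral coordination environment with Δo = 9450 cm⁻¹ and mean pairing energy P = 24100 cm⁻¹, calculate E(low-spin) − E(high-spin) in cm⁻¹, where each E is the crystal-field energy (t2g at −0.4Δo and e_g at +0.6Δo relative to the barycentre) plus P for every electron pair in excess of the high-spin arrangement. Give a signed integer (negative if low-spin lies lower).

Mn sits in group 7; removing 3 electrons leaves Mn³⁺ with 7 − 3 = 4 d electrons.
In the high-spin limit (t2g^3 e_g^1) the orbital term is -0.6Δo = -5670 cm⁻¹, with no excess pairing.
For low-spin the configuration is t2g^4 e_g^0: orbital energy -1.6 × 9450 = -15120 cm⁻¹, and 1 additional pair relative to high-spin adds 24100 cm⁻¹, giving 8980 cm⁻¹.
The difference is 8980 − (-5670) = 14650 cm⁻¹, so high-spin lies lower.

14650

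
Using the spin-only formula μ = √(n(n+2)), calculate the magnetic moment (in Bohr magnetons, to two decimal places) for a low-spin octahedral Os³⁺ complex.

Os sits in group 8; removing 3 electrons leaves Os³⁺ with 8 − 3 = 5 d electrons.
Configuration: t₂g⁵ eg⁰ → 1 unpaired electron.
μ(spin-only) = √[1(1+2)] = √3 ≈ 1.73 Bohr magnetons.

1.73 Bohr magnetons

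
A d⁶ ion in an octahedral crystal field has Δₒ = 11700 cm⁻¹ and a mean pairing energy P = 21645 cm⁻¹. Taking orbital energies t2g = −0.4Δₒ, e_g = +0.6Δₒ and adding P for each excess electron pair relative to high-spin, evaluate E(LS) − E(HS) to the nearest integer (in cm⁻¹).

In the high-spin limit (t2g^4 e_g^2) the orbital term is -0.4Δₒ = -4680 cm⁻¹, with no excess pairing.
Low-spin: t2g^6 e_g^0, orbital CFSE = -2.4Δₒ = -28080 cm⁻¹; plus 2 excess pairs × P = +43290 cm⁻¹; total 15210 cm⁻¹.
E(LS) − E(HS) = 15210 − (-4680) = 19890 cm⁻¹.

19890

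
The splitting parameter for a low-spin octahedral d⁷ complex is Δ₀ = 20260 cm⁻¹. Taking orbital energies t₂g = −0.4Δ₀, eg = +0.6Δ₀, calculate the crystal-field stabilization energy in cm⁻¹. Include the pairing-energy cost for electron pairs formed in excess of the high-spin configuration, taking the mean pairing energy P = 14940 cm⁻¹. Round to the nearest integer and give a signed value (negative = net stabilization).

The d⁷ electrons fill as t₂g⁶ eg¹.
The orbital stabilization is -1.8Δ₀ = -1.8 × 20260 = -36468 cm⁻¹.
Pairing penalty: 3 pairs vs 2 in the high-spin reference → 1 extra × P = 14940 cm⁻¹.
Overall CFSE = -36468 + 14940 = -21528 cm⁻¹.

-21528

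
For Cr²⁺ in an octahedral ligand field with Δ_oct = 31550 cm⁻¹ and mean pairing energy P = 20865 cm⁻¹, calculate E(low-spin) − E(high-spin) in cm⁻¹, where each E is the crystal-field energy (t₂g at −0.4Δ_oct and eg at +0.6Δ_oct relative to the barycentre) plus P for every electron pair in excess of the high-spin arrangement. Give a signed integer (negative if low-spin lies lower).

Group 6 minus oxidation state +2 gives a d⁴ configuration for Cr²⁺.
In the high-spin limit (t₂g³ eg¹) the orbital term is -0.6Δ_oct = -18930 cm⁻¹, with no excess pairing.
For low-spin the configuration is t₂g⁴ eg⁰: orbital energy -1.6 × 31550 = -50480 cm⁻¹, and 1 additional pair relative to high-spin adds 20865 cm⁻¹, giving -29615 cm⁻¹.
Thus E(LS) − E(HS) = -10685 cm⁻¹.

-10685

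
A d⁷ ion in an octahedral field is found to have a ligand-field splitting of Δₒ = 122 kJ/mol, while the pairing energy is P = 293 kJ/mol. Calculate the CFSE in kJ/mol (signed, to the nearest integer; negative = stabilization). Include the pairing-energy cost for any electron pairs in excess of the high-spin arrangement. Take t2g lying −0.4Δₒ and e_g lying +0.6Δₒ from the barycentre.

-98

Here Δₒ < P (122 < 293), so the high-spin state is favoured.
That gives t2g^5 e_g^2.
Orbital CFSE = -0.8Δₒ = -0.8 × 122 = -98 kJ/mol.
High-spin has no excess pairs, so no pairing correction applies.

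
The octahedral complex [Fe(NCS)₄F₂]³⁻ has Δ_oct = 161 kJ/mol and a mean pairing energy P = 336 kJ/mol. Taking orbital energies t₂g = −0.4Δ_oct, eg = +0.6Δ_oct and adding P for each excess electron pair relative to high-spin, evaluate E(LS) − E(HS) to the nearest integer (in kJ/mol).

350

Ligand charges: 4×(-1) from NCS⁻ and 2×(-1) from F⁻ sum to -6; with overall charge -3, Fe is +3.
Fe sits in group 8; removing 3 electrons leaves Fe³⁺ with 8 − 3 = 5 d electrons.
High-spin d⁵ fills as t₂g³ eg² with CFSE 3(−0.4) + 2(+0.6) = 0.0Δ_oct = 0 kJ/mol.
For low-spin the configuration is t₂g⁵ eg⁰: orbital energy -2.0 × 161 = -322 kJ/mol, and 2 additional pairs relative to high-spin add 672 kJ/mol, giving 350 kJ/mol.
E(LS) − E(HS) = 350 − (0) = 350 kJ/mol.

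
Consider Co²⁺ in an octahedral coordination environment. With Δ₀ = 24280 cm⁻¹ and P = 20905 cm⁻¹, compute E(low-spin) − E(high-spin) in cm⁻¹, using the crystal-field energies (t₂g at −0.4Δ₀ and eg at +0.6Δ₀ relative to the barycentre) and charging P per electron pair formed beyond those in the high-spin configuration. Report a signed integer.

Group 9 minus oxidation state +2 gives a d⁷ configuration for Co²⁺.
High-spin d⁷ fills as t₂g⁵ eg² with CFSE 5(−0.4) + 2(+0.6) = -0.8Δ₀ = -19424 cm⁻¹.
Low-spin t₂g⁶ eg¹ gives -1.8Δ₀ = -43704 cm⁻¹, but forming 1 extra pair costs 1P = 20905 cm⁻¹, so E(LS) = -43704 + 20905 = -22799 cm⁻¹.
Thus E(LS) − E(HS) = -3375 cm⁻¹.

-3375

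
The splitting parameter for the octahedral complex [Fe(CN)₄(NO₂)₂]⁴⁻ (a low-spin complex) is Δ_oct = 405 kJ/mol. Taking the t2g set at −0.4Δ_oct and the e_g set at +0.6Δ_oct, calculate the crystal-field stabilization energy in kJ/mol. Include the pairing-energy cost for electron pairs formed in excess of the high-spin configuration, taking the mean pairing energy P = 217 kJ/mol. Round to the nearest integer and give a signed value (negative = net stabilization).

Ligand charges: 4×(-1) from CN⁻ and 2×(-1) from NO₂⁻ sum to -6; with overall charge -4, Fe is +2.
Fe is in group 8, so Fe²⁺ is d⁶ (8 − 2 = 6).
Electron filling gives t2g^6 e_g^0.
Orbital CFSE = 6(-0.4) + 0(0.6) = -2.4Δ_oct = -2.4 × 405 = -972 kJ/mol.
Relative to high-spin t2g^4 e_g^2 (1 paired), the low-spin configuration has 2 additional pairs, contributing +2 × 217 = +434 kJ/mol.
Net CFSE = -972 + 434 = -538 kJ/mol.

-538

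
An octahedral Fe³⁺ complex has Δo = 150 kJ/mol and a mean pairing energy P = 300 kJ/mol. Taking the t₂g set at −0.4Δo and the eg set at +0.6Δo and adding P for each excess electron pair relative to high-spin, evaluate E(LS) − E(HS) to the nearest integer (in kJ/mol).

300

Fe is in group 8, so Fe³⁺ is d⁵ (8 − 3 = 5).
In the high-spin limit (t₂g³ eg²) the orbital term is 0.0Δo = 0 kJ/mol, with no excess pairing.
For low-spin the configuration is t₂g⁵ eg⁰: orbital energy -2.0 × 150 = -300 kJ/mol, and 2 additional pairs relative to high-spin add 600 kJ/mol, giving 300 kJ/mol.
E(LS) − E(HS) = 300 − (0) = 300 kJ/mol.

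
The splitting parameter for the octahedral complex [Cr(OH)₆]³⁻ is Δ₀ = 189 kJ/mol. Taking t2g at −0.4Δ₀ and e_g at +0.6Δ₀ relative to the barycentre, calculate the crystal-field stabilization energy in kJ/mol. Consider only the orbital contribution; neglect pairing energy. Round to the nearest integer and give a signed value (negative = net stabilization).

-227

Each OH⁻ contributes -1; 6 × (-1) = -6. With overall charge -3, Cr is in the +3 oxidation state.
Cr³⁺: group 6, so d-count = 6 − 3 = 3.
Configuration: t2g^3 e_g^0.
CFSE(orbital) = 3×(-0.4Δ₀) + 0×(0.6Δ₀) = -1.2Δ₀; with Δ₀ = 189 kJ/mol that is -227 kJ/mol.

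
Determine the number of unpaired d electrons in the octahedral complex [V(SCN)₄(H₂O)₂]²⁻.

3

Ligand charges: 4×(-1) from SCN⁻ and 2×(+0) from H₂O sum to -4; with overall charge -2, V is +2.
Group 5 minus oxidation state +2 gives a d³ configuration for V²⁺.
Configuration: t2g^3 e_g^0, giving 3 unpaired electrons.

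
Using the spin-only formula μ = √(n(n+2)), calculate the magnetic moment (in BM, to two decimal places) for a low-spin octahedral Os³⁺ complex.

Os is in group 8, so Os³⁺ is d⁵ (8 − 3 = 5).
Configuration: t₂g⁵ eg⁰ → 1 unpaired electron.
μ(spin-only) = √[1(1+2)] = √3 ≈ 1.73 BM.

1.73 BM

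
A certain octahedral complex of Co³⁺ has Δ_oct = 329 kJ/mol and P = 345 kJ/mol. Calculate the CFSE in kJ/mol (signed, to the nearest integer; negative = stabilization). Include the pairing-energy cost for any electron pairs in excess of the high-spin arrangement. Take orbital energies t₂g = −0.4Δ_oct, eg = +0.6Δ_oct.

-132

Co³⁺: group 9, so d-count = 9 − 3 = 6.
Since Δ_oct = 329 kJ/mol < P = 345 kJ/mol, the complex adopts the high-spin configuration.
Configuration: t₂g⁴ eg².
Orbital CFSE = -0.4Δ_oct = -0.4 × 329 = -132 kJ/mol.
High-spin has no excess pairs, so no pairing correction applies.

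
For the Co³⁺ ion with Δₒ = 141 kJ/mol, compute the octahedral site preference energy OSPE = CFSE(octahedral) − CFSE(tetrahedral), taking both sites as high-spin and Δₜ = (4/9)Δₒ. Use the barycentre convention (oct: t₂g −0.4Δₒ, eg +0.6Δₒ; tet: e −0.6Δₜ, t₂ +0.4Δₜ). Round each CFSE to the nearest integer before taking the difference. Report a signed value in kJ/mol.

Co sits in group 9; removing 3 electrons leaves Co³⁺ with 9 − 3 = 6 d electrons.
Octahedral (high-spin): t₂g⁴ eg², CFSE = 4(−0.4) + 2(+0.6) = -0.4Δₒ = -0.4 × 141 = -56 kJ/mol.
In a tetrahedral site the filling is e³ t₂³: CFSE(tet) = -0.6Δₜ = -0.6 × (4/9)(141) = -38 kJ/mol.
Subtracting, OSPE = -56 − (-38) = -18 kJ/mol.

-18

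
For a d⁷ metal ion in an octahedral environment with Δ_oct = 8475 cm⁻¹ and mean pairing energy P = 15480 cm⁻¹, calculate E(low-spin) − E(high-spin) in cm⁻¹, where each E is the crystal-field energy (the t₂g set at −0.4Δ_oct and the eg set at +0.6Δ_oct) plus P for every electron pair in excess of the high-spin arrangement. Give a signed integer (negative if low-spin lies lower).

7005

High-spin d⁷ fills as t₂g⁵ eg² with CFSE 5(−0.4) + 2(+0.6) = -0.8Δ_oct = -6780 cm⁻¹.
For low-spin the configuration is t₂g⁶ eg¹: orbital energy -1.8 × 8475 = -15255 cm⁻¹, and 1 additional pair relative to high-spin adds 15480 cm⁻¹, giving 225 cm⁻¹.
E(LS) − E(HS) = 225 − (-6780) = 7005 cm⁻¹.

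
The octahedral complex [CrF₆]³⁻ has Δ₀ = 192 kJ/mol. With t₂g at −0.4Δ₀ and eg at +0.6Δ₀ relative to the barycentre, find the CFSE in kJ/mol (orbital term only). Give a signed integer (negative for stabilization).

Each F⁻ contributes -1; 6 × (-1) = -6. With overall charge -3, Cr is in the +3 oxidation state.
Cr sits in group 6; removing 3 electrons leaves Cr³⁺ with 6 − 3 = 3 d electrons.
Electron filling gives t₂g³ eg⁰.
Orbital CFSE = 3(-0.4) + 0(0.6) = -1.2Δ₀ = -1.2 × 192 = -230 kJ/mol.

-230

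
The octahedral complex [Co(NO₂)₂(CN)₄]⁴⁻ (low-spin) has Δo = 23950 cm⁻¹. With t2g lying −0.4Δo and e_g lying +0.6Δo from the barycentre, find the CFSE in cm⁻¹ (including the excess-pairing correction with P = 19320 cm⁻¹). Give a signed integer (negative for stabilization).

Ligand charges: 2×(-1) from NO₂⁻ and 4×(-1) from CN⁻ sum to -6; with overall charge -4, Co is +2.
Co sits in group 9; removing 2 electrons leaves Co²⁺ with 9 − 2 = 7 d electrons.
The d⁷ electrons fill as t2g^6 e_g^1.
CFSE(orbital) = 6×(-0.4Δo) + 1×(0.6Δo) = -1.8Δo; with Δo = 23950 cm⁻¹ that is -43110 cm⁻¹.
Pairing penalty: 3 pairs vs 2 in the high-spin reference → 1 extra × P = 19320 cm⁻¹.
Overall CFSE = -43110 + 19320 = -23790 cm⁻¹.

-23790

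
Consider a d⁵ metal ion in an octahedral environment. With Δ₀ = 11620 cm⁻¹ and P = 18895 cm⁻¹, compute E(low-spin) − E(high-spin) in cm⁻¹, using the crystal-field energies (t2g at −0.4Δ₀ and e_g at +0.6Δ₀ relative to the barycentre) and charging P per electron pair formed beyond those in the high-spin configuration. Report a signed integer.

High-spin: t2g^3 e_g^2, CFSE = 0.0Δ₀ = 0 cm⁻¹.
Low-spin: t2g^5 e_g^0, orbital CFSE = -2.0Δ₀ = -23240 cm⁻¹; plus 2 excess pairs × P = +37790 cm⁻¹; total 14550 cm⁻¹.
The difference is 14550 − (0) = 14550 cm⁻¹, so high-spin lies lower.

14550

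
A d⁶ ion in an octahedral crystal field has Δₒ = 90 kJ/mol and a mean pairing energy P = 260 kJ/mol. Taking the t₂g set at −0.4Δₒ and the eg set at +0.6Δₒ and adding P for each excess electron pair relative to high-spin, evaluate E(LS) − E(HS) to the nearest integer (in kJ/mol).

In the high-spin limit (t₂g⁴ eg²) the orbital term is -0.4Δₒ = -36 kJ/mol, with no excess pairing.
Low-spin: t₂g⁶ eg⁰, orbital CFSE = -2.4Δₒ = -216 kJ/mol; plus 2 excess pairs × P = +520 kJ/mol; total 304 kJ/mol.
Thus E(LS) − E(HS) = 340 kJ/mol.

340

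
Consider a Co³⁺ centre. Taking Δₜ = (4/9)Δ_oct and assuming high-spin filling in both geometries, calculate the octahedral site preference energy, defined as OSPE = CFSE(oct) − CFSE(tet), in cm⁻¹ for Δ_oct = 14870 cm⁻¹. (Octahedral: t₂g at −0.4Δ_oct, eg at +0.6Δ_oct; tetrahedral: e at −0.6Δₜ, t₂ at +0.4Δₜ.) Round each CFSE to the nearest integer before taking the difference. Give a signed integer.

-1983

Co sits in group 9; removing 3 electrons leaves Co³⁺ with 9 − 3 = 6 d electrons.
Octahedral high-spin t₂g⁴ eg²: CFSE = -0.4 × 14870 = -5948 cm⁻¹.
Tetrahedral e³ t₂³ gives -0.6Δₜ = -0.6 × (4/9) × 14870 = -3965 cm⁻¹.
Subtracting, OSPE = -5948 − (-3965) = -1983 cm⁻¹.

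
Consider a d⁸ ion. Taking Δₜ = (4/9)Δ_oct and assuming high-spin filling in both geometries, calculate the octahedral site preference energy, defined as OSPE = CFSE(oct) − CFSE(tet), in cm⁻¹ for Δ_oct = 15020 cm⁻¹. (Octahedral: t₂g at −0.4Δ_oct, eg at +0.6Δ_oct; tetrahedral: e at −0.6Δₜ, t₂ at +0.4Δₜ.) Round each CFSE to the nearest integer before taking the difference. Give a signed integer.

Octahedral high-spin t₂g⁶ eg²: CFSE = -1.2 × 15020 = -18024 cm⁻¹.
In a tetrahedral site the filling is e⁴ t₂⁴: CFSE(tet) = -0.8Δₜ = -0.8 × (4/9)(15020) = -5340 cm⁻¹.
OSPE = CFSE(oct) − CFSE(tet) = -18024 − (-5340) = -12684 cm⁻¹.

-12684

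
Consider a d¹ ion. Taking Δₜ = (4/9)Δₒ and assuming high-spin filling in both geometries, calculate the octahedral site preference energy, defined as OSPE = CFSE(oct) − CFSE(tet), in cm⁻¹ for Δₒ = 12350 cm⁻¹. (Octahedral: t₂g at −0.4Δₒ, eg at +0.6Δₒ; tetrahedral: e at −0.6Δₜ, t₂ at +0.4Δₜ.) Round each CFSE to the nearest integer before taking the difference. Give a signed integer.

-1647

Octahedral high-spin t₂g¹ eg⁰: CFSE = -0.4 × 12350 = -4940 cm⁻¹.
Tetrahedral: e¹ t₂⁰, CFSE = 1(−0.6) + 0(+0.4) = -0.6Δₜ = -0.6 × (4/9) × 12350 = -3293 cm⁻¹.
Subtracting, OSPE = -4940 − (-3293) = -1647 cm⁻¹.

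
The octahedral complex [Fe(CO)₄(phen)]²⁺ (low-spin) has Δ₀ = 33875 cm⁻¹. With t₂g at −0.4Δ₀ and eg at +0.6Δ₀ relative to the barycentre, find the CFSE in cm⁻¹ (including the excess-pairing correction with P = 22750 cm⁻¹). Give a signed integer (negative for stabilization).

-35800

Ligand charges: 4×(+0) from CO and 1×(+0) from phen sum to +0; with overall charge +2, Fe is +2.
Fe sits in group 8; removing 2 electrons leaves Fe²⁺ with 8 − 2 = 6 d electrons.
The d⁶ electrons fill as t₂g⁶ eg⁰.
Orbital CFSE = 6(-0.4) + 0(0.6) = -2.4Δ₀ = -2.4 × 33875 = -81300 cm⁻¹.
High-spin d⁶ would be t₂g⁴ eg² with 1 pair; low-spin has 3, so 2 excess pairs cost +2P = +45500 cm⁻¹.
Combining: -81300 + 45500 = -35800 cm⁻¹.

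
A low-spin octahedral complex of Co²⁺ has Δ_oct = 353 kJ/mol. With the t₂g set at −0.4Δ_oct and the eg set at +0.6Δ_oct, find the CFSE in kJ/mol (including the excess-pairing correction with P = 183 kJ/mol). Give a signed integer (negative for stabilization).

-452

Co is in group 9, so Co²⁺ is d⁷ (9 − 2 = 7).
The d⁷ electrons fill as t₂g⁶ eg¹.
Orbital CFSE = 6(-0.4) + 1(0.6) = -1.8Δ_oct = -1.8 × 353 = -635 kJ/mol.
Relative to high-spin t₂g⁵ eg² (2 paired), the low-spin configuration has 1 additional pair, contributing +1 × 183 = +183 kJ/mol.
Combining: -635 + 183 = -452 kJ/mol.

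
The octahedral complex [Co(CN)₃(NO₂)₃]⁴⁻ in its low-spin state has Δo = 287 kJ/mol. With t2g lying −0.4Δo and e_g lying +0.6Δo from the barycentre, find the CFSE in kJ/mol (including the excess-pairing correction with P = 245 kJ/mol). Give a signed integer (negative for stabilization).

Ligand charges: 3×(-1) from CN⁻ and 3×(-1) from NO₂⁻ sum to -6; with overall charge -4, Co is +2.
Co²⁺: group 9, so d-count = 9 − 2 = 7.
The d⁷ electrons fill as t2g^6 e_g^1.
CFSE(orbital) = 6×(-0.4Δo) + 1×(0.6Δo) = -1.8Δo; with Δo = 287 kJ/mol that is -517 kJ/mol.
Relative to high-spin t2g^5 e_g^2 (2 paired), the low-spin configuration has 1 additional pair, contributing +1 × 245 = +245 kJ/mol.
Overall CFSE = -517 + 245 = -272 kJ/mol.

-272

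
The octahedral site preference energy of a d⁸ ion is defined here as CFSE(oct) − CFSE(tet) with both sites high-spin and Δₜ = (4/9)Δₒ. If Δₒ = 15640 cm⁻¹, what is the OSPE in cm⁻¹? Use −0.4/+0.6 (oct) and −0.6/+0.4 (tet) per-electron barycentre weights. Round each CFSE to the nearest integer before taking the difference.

In an octahedral site d⁸ (HS) is t2g^6 e_g^2, giving CFSE(oct) = -1.2Δₒ = -18768 cm⁻¹.
In a tetrahedral site the filling is e^4 t2^4: CFSE(tet) = -0.8Δₜ = -0.8 × (4/9)(15640) = -5561 cm⁻¹.
OSPE = -18768 − (-5561) = -13207 cm⁻¹.

-13207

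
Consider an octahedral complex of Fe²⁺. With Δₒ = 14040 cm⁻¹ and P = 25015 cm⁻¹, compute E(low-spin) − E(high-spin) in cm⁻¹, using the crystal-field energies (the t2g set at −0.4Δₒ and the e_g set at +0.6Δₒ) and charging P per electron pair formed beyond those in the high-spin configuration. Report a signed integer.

Fe is in group 8, so Fe²⁺ is d⁶ (8 − 2 = 6).
High-spin d⁶ fills as t2g^4 e_g^2 with CFSE 4(−0.4) + 2(+0.6) = -0.4Δₒ = -5616 cm⁻¹.
Low-spin t2g^6 e_g^0 gives -2.4Δₒ = -33696 cm⁻¹, but forming 2 extra pairs costs 2P = 50030 cm⁻¹, so E(LS) = -33696 + 50030 = 16334 cm⁻¹.
E(LS) − E(HS) = 16334 − (-5616) = 21950 cm⁻¹.

21950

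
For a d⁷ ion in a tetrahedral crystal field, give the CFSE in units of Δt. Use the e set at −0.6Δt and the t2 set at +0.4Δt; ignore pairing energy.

-1.2 Δt

Tetrahedral splitting is small, so the complex is high-spin.
Configuration: e^4 t2^3.
CFSE = 4(-0.6Δt) + 3(0.4Δt) = -2.4Δt + 1.2Δt = -1.2Δt.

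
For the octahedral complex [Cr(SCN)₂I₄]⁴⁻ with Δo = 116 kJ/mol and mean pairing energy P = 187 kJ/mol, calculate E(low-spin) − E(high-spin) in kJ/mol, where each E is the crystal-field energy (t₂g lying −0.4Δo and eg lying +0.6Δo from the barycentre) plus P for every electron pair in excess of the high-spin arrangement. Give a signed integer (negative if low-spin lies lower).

Ligand charges: 2×(-1) from SCN⁻ and 4×(-1) from I⁻ sum to -6; with overall charge -4, Cr is +2.
Cr sits in group 6; removing 2 electrons leaves Cr²⁺ with 6 − 2 = 4 d electrons.
In the high-spin limit (t₂g³ eg¹) the orbital term is -0.6Δo = -70 kJ/mol, with no excess pairing.
For low-spin the configuration is t₂g⁴ eg⁰: orbital energy -1.6 × 116 = -186 kJ/mol, and 1 additional pair relative to high-spin adds 187 kJ/mol, giving 1 kJ/mol.
E(LS) − E(HS) = 1 − (-70) = 71 kJ/mol.

71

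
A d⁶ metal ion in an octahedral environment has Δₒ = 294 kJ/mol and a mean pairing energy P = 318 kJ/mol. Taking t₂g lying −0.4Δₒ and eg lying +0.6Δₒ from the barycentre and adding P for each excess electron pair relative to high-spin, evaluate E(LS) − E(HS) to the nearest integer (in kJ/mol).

48

High-spin: t₂g⁴ eg², CFSE = -0.4Δₒ = -118 kJ/mol.
For low-spin the configuration is t₂g⁶ eg⁰: orbital energy -2.4 × 294 = -706 kJ/mol, and 2 additional pairs relative to high-spin add 636 kJ/mol, giving -70 kJ/mol.
E(LS) − E(HS) = -70 − (-118) = 48 kJ/mol.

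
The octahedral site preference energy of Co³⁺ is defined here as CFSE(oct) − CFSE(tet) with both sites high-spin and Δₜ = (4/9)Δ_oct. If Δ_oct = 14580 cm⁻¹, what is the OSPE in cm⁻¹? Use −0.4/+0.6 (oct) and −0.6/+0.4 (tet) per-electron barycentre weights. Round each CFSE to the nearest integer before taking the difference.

Co³⁺: group 9, so d-count = 9 − 3 = 6.
Octahedral (high-spin): t₂g⁴ eg², CFSE = 4(−0.4) + 2(+0.6) = -0.4Δ_oct = -0.4 × 14580 = -5832 cm⁻¹.
Tetrahedral e³ t₂³ gives -0.6Δₜ = -0.6 × (4/9) × 14580 = -3888 cm⁻¹.
OSPE = -5832 − (-3888) = -1944 cm⁻¹.

-1944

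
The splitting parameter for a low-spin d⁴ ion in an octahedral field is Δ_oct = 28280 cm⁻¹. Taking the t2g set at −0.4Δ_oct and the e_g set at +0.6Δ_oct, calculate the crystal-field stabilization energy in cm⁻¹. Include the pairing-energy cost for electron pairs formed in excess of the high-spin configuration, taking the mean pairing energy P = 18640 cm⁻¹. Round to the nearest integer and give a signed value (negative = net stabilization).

-26608

Electron filling gives t2g^4 e_g^0.
CFSE(orbital) = 4×(-0.4Δ_oct) + 0×(0.6Δ_oct) = -1.6Δ_oct; with Δ_oct = 28280 cm⁻¹ that is -45248 cm⁻¹.
Pairing penalty: 1 pair vs 0 in the high-spin reference → 1 extra × P = 18640 cm⁻¹.
Overall CFSE = -45248 + 18640 = -26608 cm⁻¹.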